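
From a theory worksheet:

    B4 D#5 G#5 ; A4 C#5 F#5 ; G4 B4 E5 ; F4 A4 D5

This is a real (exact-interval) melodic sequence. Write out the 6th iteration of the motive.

Db4 F4 Bb4

Taking 3-note groups, the heads are B4, A4, G4, F4: the pattern moves down a 2nd.
Continuing the starts: Eb4 → Db4.
Statement 6 starts on Db4 and keeps the same exact contour: Db4 F4 Bb4.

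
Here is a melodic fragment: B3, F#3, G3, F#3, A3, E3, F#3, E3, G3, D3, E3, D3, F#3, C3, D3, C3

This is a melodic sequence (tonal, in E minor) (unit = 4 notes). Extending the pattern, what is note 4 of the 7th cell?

G2

Grouping in 4s, the 4th note of each cell is F#3, E3, D3, C3.
Each moves down a 2nd. Continuing: B2 → A2 → G2.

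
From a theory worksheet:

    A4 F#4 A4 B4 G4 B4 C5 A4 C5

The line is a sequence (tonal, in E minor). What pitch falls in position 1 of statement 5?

E5

With 3-note cells, note 1 of each statement runs A4, B4, C5.
Carrying that up a 2nd forward: D5 → E5.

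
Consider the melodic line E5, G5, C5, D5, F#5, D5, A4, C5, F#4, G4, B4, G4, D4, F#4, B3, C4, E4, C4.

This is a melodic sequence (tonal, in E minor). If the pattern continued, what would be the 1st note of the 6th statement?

F#2

With 6-note cells, note 1 of each statement runs E5, A4, D4.
Each moves down a 5th. Continuing: G3 → C3 → F#2.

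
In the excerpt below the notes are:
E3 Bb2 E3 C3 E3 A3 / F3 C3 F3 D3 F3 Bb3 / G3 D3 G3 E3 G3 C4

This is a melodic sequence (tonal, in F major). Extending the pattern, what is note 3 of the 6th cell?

C4

The unit is 6 notes. Position-3 pitches of the 3 shown cells: E3, F3, G3.
Carrying that up a 2nd forward: A3 → Bb3 → C4.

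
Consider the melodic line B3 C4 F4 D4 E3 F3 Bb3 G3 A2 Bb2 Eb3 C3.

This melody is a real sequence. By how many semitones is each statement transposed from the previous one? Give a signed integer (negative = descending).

-7

Taking 4-note groups, the heads are B3, E3, A2: the pattern moves down a 5th.
B3→E3 is 52 − 59 = -7 semitones.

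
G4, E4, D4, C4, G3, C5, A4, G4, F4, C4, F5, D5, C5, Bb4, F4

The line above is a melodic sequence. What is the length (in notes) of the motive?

Try groups of 5 (3 cells in 15 notes):
G4 E4 D4 C4 G3 | C5 A4 G4 F4 C4 | F5 D5 C5 Bb4 F4
Each cell is the previous one up a 4th — so the unit is 5 notes.

5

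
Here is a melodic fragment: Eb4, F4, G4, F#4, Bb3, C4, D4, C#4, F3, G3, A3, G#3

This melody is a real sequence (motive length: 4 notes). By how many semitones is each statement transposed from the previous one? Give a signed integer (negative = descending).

-5

The 4-note cells begin on Eb4, Bb3, F3 — each down a 4th from the last.
Eb4→Bb3 is 58 − 63 = -5 semitones.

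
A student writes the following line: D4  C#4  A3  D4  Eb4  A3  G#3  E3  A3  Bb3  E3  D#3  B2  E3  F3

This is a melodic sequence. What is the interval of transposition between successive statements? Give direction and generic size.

With a 5-note motive the entries are D4, A3, E3, each down a 4th from the previous.
From D4 to A3: down a 4th.

down a 4th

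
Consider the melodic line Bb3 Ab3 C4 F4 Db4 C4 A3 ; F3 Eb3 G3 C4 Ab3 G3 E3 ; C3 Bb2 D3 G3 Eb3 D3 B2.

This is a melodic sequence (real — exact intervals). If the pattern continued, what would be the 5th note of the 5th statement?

The unit is 7 notes. Position-5 pitches of the 3 shown cells: Db4, Ab3, Eb3.
Extending down a 4th: Bb2 → F2.

F2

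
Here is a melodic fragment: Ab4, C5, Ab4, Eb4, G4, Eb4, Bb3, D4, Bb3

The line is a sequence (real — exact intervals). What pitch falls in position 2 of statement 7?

With 3-note cells, note 2 of each statement runs C5, G4, D4.
Extending down a 4th: A3 → E3 → B2 → F#2.

F#2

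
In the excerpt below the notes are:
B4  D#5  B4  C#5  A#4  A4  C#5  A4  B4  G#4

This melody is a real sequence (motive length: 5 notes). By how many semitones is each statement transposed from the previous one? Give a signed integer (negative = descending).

-2

With a 5-note motive the entries are B4, A4, each down a 2nd from the previous.
B4 to A4 spans -2 semitones.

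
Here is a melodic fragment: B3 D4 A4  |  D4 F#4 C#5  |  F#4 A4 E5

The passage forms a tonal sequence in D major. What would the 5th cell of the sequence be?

C#5 E5 B5

Taking 3-note groups, the heads are B3, D4, F#4: the pattern moves up a 3rd.
Continuing the starts: A4 → C#5.
Statement 5 starts on C#5 and keeps the same diatonic contour: C#5 E5 B5.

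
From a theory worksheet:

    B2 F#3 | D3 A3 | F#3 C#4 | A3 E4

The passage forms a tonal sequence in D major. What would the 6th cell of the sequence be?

With a 2-note motive the entries are B2, D3, F#3, A3, each up a 3rd from the previous.
Carrying on: C#4 → E4.
Statement 6 starts on E4 and keeps the same diatonic contour: E4 B4.

E4 B4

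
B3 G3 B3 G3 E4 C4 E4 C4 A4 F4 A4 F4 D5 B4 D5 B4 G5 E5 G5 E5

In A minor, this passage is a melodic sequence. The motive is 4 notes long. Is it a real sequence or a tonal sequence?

tonal

Every note is diatonic to A minor.
Cell 1 has -4 semitones from note 1 to 2, but cell 4 has -3 — the interval quality changes while the contour stays the same, which is the hallmark of a tonal sequence.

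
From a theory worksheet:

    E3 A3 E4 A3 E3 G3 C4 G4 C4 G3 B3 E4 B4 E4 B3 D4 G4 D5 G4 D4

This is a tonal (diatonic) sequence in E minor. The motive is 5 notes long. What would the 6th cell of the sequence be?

A4 D5 A5 D5 A4

Unit = 5 notes; the statements start on E3, G3, B3, D4, moving up a 3rd each time.
Extending up a 3rd: F#4 → A4.
Statement 6 starts on A4 and keeps the same diatonic contour: A4 D5 A5 D5 A4.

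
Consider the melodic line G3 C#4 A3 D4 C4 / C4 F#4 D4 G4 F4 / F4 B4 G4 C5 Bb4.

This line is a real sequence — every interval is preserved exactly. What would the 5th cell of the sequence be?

Taking 5-note groups, the heads are G3, C4, F4: the pattern moves up a 4th.
Carrying on: Bb4 → Eb5.
So cell 5 is Eb5 A5 F5 Bb5 Ab5.

Eb5 A5 F5 Bb5 Ab5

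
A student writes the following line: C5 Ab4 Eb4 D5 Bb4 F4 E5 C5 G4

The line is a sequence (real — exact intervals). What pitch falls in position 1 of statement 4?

F#5

The unit is 3 notes. Position-1 pitches of the 3 shown cells: C5, D5, E5.
One more up a 2nd gives F#5.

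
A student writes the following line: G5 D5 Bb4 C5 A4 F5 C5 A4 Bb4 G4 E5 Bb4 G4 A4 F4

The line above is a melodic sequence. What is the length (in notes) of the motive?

5

There are 15 notes; a 5-note unit gives 3 cells:
G5 D5 Bb4 C5 A4 | F5 C5 A4 Bb4 G4 | E5 Bb4 G4 A4 F4
That's a consistent down a 2nd shift per cell, and no other grouping gives one.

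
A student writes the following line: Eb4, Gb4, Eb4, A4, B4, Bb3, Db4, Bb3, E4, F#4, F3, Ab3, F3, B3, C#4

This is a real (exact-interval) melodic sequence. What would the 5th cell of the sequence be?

Taking 5-note groups, the heads are Eb4, Bb3, F3: the pattern moves down a 4th.
Extending down a 4th: C3 → G2.
So cell 5 is G2 Bb2 G2 C#3 D#3.

G2 Bb2 G2 C#3 D#3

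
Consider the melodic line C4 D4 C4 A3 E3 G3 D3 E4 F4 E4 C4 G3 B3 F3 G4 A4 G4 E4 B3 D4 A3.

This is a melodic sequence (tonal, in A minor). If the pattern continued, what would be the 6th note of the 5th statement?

A4

With 7-note cells, note 6 of each statement runs G3, B3, D4.
Each moves up a 3rd. Continuing: F4 → A4.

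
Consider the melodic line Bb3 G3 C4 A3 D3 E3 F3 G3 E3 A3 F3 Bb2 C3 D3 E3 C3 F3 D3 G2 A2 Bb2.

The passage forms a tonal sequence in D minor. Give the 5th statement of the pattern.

A2 F2 Bb2 G2 C2 D2 E2

Taking 7-note groups, the heads are Bb3, G3, E3: the pattern moves down a 3rd.
Extending down a 3rd: C3 → A2.
So cell 5 is A2 F2 Bb2 G2 C2 D2 E2.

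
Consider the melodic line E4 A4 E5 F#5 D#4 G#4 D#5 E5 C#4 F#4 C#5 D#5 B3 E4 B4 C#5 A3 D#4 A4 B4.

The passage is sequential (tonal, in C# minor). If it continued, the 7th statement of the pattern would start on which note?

F#3

Unit = 4 notes; the statements start on E4, D#4, C#4, B3, A3, moving down a 2nd each time.
Extending the heads down a 2nd: G#3 → F#3.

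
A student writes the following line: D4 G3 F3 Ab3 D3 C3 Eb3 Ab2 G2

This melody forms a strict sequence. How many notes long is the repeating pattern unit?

3

There are 9 notes; a 3-note unit gives 3 cells:
D4 G3 F3 | Ab3 D3 C3 | Eb3 Ab2 G2
Every group is a transposition down a 4th of the one before; no shorter unit works.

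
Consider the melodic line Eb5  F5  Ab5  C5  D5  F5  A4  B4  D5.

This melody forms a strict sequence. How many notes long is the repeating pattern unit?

3

Try groups of 3 (3 cells in 9 notes):
Eb5 F5 Ab5 | C5 D5 F5 | A4 B4 D5
Each cell is the previous one down a 3rd — so the unit is 3 notes.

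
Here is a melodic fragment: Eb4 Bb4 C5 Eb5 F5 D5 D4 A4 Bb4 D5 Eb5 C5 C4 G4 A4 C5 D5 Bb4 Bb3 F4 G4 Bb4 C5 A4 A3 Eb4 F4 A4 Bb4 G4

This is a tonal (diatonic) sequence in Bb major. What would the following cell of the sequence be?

With a 6-note motive the entries are Eb4, D4, C4, Bb3, A3, each down a 2nd from the previous.
So cell 6 is G3 D4 Eb4 G4 A4 F4.

G3 D4 Eb4 G4 A4 F4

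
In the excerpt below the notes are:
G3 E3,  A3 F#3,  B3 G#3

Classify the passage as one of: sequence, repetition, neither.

sequence

Each 2-note cell is the previous one transposed up a 2nd.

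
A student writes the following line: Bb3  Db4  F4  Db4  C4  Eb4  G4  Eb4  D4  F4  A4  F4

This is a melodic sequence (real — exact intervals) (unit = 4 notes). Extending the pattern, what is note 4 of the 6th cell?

With 4-note cells, note 4 of each statement runs Db4, Eb4, F4.
Carrying that up a 2nd forward: G4 → A4 → B4.

B4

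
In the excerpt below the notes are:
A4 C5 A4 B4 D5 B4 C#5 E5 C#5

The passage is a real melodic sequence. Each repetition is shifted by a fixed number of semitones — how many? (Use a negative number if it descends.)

The 3-note cells begin on A4, B4, C#5 — each up a 2nd from the last.
Counting half-steps from A4 to B4: 2.

2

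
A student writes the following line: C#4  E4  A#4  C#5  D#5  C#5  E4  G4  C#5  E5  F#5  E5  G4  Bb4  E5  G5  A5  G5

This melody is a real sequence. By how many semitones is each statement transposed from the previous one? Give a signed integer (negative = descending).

Taking 6-note groups, the heads are C#4, E4, G4: the pattern moves up a 3rd.
Counting half-steps from C#4 to E4: 3.

3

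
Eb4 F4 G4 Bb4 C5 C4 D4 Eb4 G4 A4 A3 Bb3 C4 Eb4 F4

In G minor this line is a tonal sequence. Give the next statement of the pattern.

F3 G3 A3 C4 D4

The 5-note cells begin on Eb4, C4, A3 — each down a 3rd from the last.
Statement 4 starts on F3 and keeps the same diatonic contour: F3 G3 A3 C4 D4.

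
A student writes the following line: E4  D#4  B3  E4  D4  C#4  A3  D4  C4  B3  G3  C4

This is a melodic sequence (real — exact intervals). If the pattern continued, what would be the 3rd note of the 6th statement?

Db3

The unit is 4 notes. Position-3 pitches of the 3 shown cells: B3, A3, G3.
Extending down a 2nd: F3 → Eb3 → Db3.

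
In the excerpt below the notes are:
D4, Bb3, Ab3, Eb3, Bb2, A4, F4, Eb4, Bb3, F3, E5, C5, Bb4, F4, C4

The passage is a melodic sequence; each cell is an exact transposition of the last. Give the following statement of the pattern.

B5 G5 F5 C5 G4

Taking 5-note groups, the heads are D4, A4, E5: the pattern moves up a 5th.
So cell 4 is B5 G5 F5 C5 G4.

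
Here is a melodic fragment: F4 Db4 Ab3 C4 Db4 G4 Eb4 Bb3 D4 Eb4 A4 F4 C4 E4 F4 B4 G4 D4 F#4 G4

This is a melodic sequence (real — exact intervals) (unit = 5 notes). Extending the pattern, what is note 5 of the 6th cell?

Grouping in 5s, the 5th note of each cell is Db4, Eb4, F4, G4.
Carrying that up a 2nd forward: A4 → B4.

B4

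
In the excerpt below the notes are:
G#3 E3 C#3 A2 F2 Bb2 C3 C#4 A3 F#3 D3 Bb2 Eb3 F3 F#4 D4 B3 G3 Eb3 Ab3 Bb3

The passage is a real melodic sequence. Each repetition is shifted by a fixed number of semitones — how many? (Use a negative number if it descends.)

The 7-note cells begin on G#3, C#4, F#4 — each up a 4th from the last.
G#3 to C#4 spans +5 semitones.

5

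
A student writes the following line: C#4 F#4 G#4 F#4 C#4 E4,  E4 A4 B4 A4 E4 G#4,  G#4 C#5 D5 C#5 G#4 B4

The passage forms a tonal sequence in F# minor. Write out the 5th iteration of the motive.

D5 G#5 A5 G#5 D5 F#5

With a 6-note motive the entries are C#4, E4, G#4, each up a 3rd from the previous.
Extending up a 3rd: B4 → D5.
So cell 5 is D5 G#5 A5 G#5 D5 F#5.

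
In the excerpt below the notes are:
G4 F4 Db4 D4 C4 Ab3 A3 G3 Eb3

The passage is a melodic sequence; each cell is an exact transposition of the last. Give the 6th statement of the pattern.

The 3-note cells begin on G4, D4, A3 — each down a 4th from the last.
Carrying on: E3 → B2 → F#2.
So cell 6 is F#2 E2 C2.

F#2 E2 C2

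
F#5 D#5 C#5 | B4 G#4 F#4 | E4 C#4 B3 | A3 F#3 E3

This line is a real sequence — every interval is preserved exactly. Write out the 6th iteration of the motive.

Taking 3-note groups, the heads are F#5, B4, E4, A3: the pattern moves down a 5th.
Extending down a 5th: D3 → G2.
From G2 the exact shape gives G2 E2 D2.

G2 E2 D2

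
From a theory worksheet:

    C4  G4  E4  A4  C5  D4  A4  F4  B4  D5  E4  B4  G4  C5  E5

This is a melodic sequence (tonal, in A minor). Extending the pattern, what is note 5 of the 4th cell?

With 5-note cells, note 5 of each statement runs C5, D5, E5.
From E5, up a 2nd gives F5.

F5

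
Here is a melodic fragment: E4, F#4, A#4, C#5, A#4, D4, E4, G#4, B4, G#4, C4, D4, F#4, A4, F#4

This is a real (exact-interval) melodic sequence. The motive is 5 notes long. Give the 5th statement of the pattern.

Ab3 Bb3 D4 F4 D4

Taking 5-note groups, the heads are E4, D4, C4: the pattern moves down a 2nd.
Extending down a 2nd: Bb3 → Ab3.
So cell 5 is Ab3 Bb3 D4 F4 D4.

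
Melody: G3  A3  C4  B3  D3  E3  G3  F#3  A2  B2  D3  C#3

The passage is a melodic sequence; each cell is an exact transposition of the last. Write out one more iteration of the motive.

The 4-note cells begin on G3, D3, A2 — each down a 4th from the last.
From E2 the exact shape gives E2 F#2 A2 G#2.

E2 F#2 A2 G#2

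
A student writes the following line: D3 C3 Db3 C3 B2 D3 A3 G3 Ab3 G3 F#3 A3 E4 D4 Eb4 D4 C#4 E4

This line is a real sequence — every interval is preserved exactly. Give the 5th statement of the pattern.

Unit = 6 notes; the statements start on D3, A3, E4, moving up a 5th each time.
Carrying on: B4 → F#5.
Statement 5 starts on F#5 and keeps the same exact contour: F#5 E5 F5 E5 D#5 F#5.

F#5 E5 F5 E5 D#5 F#5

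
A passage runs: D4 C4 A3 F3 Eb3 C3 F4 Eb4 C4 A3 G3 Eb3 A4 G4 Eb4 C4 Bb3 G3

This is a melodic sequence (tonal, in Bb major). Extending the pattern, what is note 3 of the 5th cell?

Grouping in 6s, the 3rd note of each cell is A3, C4, Eb4.
Carrying that up a 3rd forward: G4 → Bb4.

Bb4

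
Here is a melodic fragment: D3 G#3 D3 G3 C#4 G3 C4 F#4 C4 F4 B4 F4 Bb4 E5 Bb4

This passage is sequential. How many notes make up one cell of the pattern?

3

There are 15 notes; a 3-note unit gives 5 cells:
D3 G#3 D3 | G3 C#4 G3 | C4 F#4 C4 | F4 B4 F4 | Bb4 E5 Bb4
Every group is a transposition up a 4th of the one before; no shorter unit works.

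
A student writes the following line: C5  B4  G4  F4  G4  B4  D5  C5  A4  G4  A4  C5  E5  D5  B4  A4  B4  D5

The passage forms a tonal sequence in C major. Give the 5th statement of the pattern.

Unit = 6 notes; the statements start on C5, D5, E5, moving up a 2nd each time.
Continuing the starts: F5 → G5.
So cell 5 is G5 F5 D5 C5 D5 F5.

G5 F5 D5 C5 D5 F5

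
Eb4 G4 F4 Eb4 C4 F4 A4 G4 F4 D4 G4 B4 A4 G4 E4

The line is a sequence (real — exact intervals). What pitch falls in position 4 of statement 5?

B4

The unit is 5 notes. Position-4 pitches of the 3 shown cells: Eb4, F4, G4.
Each moves up a 2nd. Continuing: A4 → B4.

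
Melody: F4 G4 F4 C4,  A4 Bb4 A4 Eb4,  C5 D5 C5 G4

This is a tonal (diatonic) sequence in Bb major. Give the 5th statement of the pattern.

G5 A5 G5 D5

Taking 4-note groups, the heads are F4, A4, C5: the pattern moves up a 3rd.
Carrying on: Eb5 → G5.
Statement 5 starts on G5 and keeps the same diatonic contour: G5 A5 G5 D5.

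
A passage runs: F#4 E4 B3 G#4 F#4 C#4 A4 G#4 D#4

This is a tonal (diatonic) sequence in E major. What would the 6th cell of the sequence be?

The 3-note cells begin on F#4, G#4, A4 — each up a 2nd from the last.
Extending up a 2nd: B4 → C#5 → D#5.
Statement 6 starts on D#5 and keeps the same diatonic contour: D#5 C#5 G#4.

D#5 C#5 G#4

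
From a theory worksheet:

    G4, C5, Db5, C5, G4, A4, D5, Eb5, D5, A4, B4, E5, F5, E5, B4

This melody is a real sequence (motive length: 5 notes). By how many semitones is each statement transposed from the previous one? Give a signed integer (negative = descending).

Taking 5-note groups, the heads are G4, A4, B4: the pattern moves up a 2nd.
G4 to A4 spans +2 semitones.

2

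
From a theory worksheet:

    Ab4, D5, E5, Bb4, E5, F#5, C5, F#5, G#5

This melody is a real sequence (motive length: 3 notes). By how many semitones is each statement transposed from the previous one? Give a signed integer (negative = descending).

2

Unit = 3 notes; the statements start on Ab4, Bb4, C5, moving up a 2nd each time.
Ab4 to Bb4 spans +2 semitones.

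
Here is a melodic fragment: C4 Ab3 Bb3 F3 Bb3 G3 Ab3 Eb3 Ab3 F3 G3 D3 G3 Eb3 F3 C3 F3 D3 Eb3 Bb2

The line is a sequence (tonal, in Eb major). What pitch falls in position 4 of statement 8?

F2

The unit is 4 notes. Position-4 pitches of the 5 shown cells: F3, Eb3, D3, C3, Bb2.
Each moves down a 2nd. Continuing: Ab2 → G2 → F2.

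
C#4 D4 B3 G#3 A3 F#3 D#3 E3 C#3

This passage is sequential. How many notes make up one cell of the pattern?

3

9 notes total. Splitting into 3 groups of 3:
C#4 D4 B3 | G#3 A3 F#3 | D#3 E3 C#3
Each cell is the previous one down a 4th — so the unit is 3 notes.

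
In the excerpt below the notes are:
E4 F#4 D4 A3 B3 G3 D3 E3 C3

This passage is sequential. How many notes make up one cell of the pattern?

9 notes total. Splitting into 3 groups of 3:
E4 F#4 D4 | A3 B3 G3 | D3 E3 C3
Each cell is the previous one down a 5th — so the unit is 3 notes.

3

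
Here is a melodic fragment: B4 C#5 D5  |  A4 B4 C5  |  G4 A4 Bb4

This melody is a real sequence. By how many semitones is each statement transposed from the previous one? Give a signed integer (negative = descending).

Unit = 3 notes; the statements start on B4, A4, G4, moving down a 2nd each time.
B4 to A4 spans -2 semitones.

-2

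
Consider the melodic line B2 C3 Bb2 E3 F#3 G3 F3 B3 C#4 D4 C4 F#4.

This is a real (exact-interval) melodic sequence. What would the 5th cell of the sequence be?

D#5 E5 D5 G#5

With a 4-note motive the entries are B2, F#3, C#4, each up a 5th from the previous.
Continuing the starts: G#4 → D#5.
Statement 5 starts on D#5 and keeps the same exact contour: D#5 E5 D5 G#5.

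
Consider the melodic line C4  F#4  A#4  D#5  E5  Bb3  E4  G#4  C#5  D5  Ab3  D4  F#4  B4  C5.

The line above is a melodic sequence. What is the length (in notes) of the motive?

5

There are 15 notes; a 5-note unit gives 3 cells:
C4 F#4 A#4 D#5 E5 | Bb3 E4 G#4 C#5 D5 | Ab3 D4 F#4 B4 C5
Every group is a transposition down a 2nd of the one before; no shorter unit works.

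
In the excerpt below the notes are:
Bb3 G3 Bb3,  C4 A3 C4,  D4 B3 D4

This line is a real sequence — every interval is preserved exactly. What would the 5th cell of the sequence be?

F#4 D#4 F#4

With a 3-note motive the entries are Bb3, C4, D4, each up a 2nd from the previous.
Extending up a 2nd: E4 → F#4.
Statement 5 starts on F#4 and keeps the same exact contour: F#4 D#4 F#4.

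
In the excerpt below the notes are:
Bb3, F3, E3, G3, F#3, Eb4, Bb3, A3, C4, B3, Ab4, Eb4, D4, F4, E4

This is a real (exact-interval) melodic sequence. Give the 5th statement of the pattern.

The 5-note cells begin on Bb3, Eb4, Ab4 — each up a 4th from the last.
Continuing the starts: Db5 → Gb5.
So cell 5 is Gb5 Db5 C5 Eb5 D5.

Gb5 Db5 C5 Eb5 D5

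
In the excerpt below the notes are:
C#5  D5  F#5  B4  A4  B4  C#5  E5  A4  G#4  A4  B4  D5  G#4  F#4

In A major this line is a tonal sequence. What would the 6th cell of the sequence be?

E4 F#4 A4 D4 C#4

Taking 5-note groups, the heads are C#5, B4, A4: the pattern moves down a 2nd.
Extending down a 2nd: G#4 → F#4 → E4.
Statement 6 starts on E4 and keeps the same diatonic contour: E4 F#4 A4 D4 C#4.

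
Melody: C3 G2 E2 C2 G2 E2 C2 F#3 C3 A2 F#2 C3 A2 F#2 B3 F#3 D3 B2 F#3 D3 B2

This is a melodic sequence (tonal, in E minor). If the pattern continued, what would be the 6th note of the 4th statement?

The unit is 7 notes. Position-6 pitches of the 3 shown cells: E2, A2, D3.
One more up a 4th gives G3.

G3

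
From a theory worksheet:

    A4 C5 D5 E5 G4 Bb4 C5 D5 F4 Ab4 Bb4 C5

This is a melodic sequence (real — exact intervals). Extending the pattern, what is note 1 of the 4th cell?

Grouping in 4s, the 1st note of each cell is A4, G4, F4.
From F4, down a 2nd gives Eb4.

Eb4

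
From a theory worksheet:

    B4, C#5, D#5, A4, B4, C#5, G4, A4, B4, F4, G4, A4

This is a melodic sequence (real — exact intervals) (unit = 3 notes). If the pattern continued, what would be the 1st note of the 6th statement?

Db4

The unit is 3 notes. Position-1 pitches of the 4 shown cells: B4, A4, G4, F4.
Extending down a 2nd: Eb4 → Db4.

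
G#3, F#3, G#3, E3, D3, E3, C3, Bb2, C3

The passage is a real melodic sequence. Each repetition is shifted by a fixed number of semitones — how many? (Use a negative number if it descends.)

-4

Unit = 3 notes; the statements start on G#3, E3, C3, moving down a 3rd each time.
G#3→E3 is 52 − 56 = -4 semitones.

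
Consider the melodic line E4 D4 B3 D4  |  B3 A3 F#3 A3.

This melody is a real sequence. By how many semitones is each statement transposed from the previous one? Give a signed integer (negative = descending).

-5

The 4-note cells begin on E4, B3 — each down a 4th from the last.
E4→B3 is 59 − 64 = -5 semitones.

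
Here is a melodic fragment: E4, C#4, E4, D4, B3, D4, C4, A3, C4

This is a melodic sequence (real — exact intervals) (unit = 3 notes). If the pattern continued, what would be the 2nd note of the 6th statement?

With 3-note cells, note 2 of each statement runs C#4, B3, A3.
Carrying that down a 2nd forward: G3 → F3 → Eb3.

Eb3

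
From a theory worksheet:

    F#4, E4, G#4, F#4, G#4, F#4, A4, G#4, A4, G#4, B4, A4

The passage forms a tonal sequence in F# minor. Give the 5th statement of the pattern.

Unit = 4 notes; the statements start on F#4, G#4, A4, moving up a 2nd each time.
Extending up a 2nd: B4 → C#5.
Statement 5 starts on C#5 and keeps the same diatonic contour: C#5 B4 D5 C#5.

C#5 B4 D5 C#5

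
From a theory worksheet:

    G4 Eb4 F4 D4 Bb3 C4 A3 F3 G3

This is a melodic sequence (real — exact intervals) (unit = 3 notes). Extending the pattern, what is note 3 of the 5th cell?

A2

Grouping in 3s, the 3rd note of each cell is F4, C4, G3.
Carrying that down a 4th forward: D3 → A2.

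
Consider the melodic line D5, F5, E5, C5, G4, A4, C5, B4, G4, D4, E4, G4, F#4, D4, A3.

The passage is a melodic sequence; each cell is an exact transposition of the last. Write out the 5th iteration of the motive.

Unit = 5 notes; the statements start on D5, A4, E4, moving down a 4th each time.
Continuing the starts: B3 → F#3.
From F#3 the exact shape gives F#3 A3 G#3 E3 B2.

F#3 A3 G#3 E3 B2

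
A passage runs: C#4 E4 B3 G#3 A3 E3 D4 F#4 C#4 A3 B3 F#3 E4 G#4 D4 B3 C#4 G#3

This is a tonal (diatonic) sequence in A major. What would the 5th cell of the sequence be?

G#4 B4 F#4 D4 E4 B3

With a 6-note motive the entries are C#4, D4, E4, each up a 2nd from the previous.
Extending up a 2nd: F#4 → G#4.
Statement 5 starts on G#4 and keeps the same diatonic contour: G#4 B4 F#4 D4 E4 B3.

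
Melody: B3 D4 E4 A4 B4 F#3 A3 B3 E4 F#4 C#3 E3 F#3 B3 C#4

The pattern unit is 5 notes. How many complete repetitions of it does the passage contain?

3

15 notes in groups of 5 gives 15/5 = 3 statements.
Starts: B3, F#3, C#3 — each down a 4th.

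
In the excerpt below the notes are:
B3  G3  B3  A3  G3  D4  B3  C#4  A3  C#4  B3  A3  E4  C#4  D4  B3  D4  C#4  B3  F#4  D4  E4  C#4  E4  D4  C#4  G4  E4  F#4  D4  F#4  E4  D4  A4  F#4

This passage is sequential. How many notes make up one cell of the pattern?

7

There are 35 notes; a 7-note unit gives 5 cells:
B3 G3 B3 A3 G3 D4 B3 | C#4 A3 C#4 B3 A3 E4 C#4 | D4 B3 D4 C#4 B3 F#4 D4 | E4 C#4 E4 D4 C#4 G4 E4 | F#4 D4 F#4 E4 D4 A4 F#4
Every group is a transposition up a 2nd of the one before; no shorter unit works.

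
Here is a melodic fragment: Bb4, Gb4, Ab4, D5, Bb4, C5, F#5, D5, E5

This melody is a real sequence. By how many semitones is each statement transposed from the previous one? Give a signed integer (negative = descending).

With a 3-note motive the entries are Bb4, D5, F#5, each up a 3rd from the previous.
Counting half-steps from Bb4 to D5: 4.

4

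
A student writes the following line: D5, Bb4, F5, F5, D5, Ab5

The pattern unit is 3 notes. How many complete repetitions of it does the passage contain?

6 notes in groups of 3 gives 6/3 = 2 statements.
Starts: D5, F5 — each up a 3rd.

2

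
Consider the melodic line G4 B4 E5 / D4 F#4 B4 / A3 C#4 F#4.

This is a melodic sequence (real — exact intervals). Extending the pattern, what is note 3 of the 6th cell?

D#3

With 3-note cells, note 3 of each statement runs E5, B4, F#4.
Carrying that down a 4th forward: C#4 → G#3 → D#3.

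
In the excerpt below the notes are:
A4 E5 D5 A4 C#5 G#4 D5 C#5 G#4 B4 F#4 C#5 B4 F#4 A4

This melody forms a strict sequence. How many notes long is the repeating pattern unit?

There are 15 notes; a 5-note unit gives 3 cells:
A4 E5 D5 A4 C#5 | G#4 D5 C#5 G#4 B4 | F#4 C#5 B4 F#4 A4
That's a consistent down a 2nd shift per cell, and no other grouping gives one.

5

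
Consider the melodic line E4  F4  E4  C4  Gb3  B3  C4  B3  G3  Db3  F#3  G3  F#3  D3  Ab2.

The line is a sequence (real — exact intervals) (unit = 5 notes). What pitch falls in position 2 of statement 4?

The unit is 5 notes. Position-2 pitches of the 3 shown cells: F4, C4, G3.
From G3, down a 4th gives D3.

D3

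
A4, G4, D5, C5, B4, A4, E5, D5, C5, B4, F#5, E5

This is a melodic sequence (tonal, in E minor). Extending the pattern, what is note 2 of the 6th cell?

With 4-note cells, note 2 of each statement runs G4, A4, B4.
Extending up a 2nd: C5 → D5 → E5.

E5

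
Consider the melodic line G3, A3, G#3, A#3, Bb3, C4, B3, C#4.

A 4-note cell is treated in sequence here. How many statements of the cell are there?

2

8 notes in groups of 4 gives 8/4 = 2 statements.
Starts: G3, Bb3 — each up a 3rd.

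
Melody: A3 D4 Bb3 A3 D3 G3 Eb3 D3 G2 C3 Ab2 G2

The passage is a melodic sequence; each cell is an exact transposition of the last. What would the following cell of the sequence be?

C2 F2 Db2 C2

The 4-note cells begin on A3, D3, G2 — each down a 5th from the last.
Statement 4 starts on C2 and keeps the same exact contour: C2 F2 Db2 C2.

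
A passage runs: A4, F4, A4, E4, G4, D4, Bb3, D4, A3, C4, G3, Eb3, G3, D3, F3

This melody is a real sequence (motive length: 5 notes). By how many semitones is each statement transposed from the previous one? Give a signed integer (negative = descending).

With a 5-note motive the entries are A4, D4, G3, each down a 5th from the previous.
A4 to D4 spans -7 semitones.

-7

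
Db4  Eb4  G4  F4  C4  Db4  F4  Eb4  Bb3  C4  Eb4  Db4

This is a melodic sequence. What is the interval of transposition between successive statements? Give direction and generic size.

down a 2nd

Unit = 4 notes; the statements start on Db4, C4, Bb3, moving down a 2nd each time.
From Db4 to C4: down a 2nd.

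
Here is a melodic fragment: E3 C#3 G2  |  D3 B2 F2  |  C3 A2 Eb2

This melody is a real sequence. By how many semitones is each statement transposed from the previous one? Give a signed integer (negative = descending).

The 3-note cells begin on E3, D3, C3 — each down a 2nd from the last.
Counting half-steps from E3 to D3: -2.

-2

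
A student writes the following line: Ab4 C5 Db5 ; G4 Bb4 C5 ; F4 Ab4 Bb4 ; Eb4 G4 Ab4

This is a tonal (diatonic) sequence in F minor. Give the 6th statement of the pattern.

C4 Eb4 F4

The 3-note cells begin on Ab4, G4, F4, Eb4 — each down a 2nd from the last.
Extending down a 2nd: Db4 → C4.
Statement 6 starts on C4 and keeps the same diatonic contour: C4 Eb4 F4.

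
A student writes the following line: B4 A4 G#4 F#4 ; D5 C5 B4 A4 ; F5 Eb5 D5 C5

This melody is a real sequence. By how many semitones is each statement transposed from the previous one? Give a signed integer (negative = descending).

With a 4-note motive the entries are B4, D5, F5, each up a 3rd from the previous.
B4→D5 is 74 − 71 = 3 semitones.

3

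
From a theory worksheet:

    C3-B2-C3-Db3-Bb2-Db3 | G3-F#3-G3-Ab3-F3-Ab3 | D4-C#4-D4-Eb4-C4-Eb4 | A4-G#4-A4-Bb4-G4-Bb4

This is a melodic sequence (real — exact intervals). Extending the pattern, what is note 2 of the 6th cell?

Grouping in 6s, the 2nd note of each cell is B2, F#3, C#4, G#4.
Carrying that up a 5th forward: D#5 → A#5.

A#5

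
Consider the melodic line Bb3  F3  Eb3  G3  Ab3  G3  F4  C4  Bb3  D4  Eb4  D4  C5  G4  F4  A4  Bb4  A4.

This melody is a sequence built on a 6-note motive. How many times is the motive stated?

3

18 notes in groups of 6 gives 18/6 = 3 statements.
Starts: Bb3, F4, C5 — each up a 5th.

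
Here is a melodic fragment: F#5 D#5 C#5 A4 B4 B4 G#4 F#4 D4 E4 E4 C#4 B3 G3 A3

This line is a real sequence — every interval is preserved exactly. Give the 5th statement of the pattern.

D3 B2 A2 F2 G2

With a 5-note motive the entries are F#5, B4, E4, each down a 5th from the previous.
Carrying on: A3 → D3.
So cell 5 is D3 B2 A2 F2 G2.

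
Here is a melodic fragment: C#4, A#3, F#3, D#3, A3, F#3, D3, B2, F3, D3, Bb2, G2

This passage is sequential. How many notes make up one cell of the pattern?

Try groups of 4 (3 cells in 12 notes):
C#4 A#3 F#3 D#3 | A3 F#3 D3 B2 | F3 D3 Bb2 G2
That's a consistent down a 3rd shift per cell, and no other grouping gives one.

4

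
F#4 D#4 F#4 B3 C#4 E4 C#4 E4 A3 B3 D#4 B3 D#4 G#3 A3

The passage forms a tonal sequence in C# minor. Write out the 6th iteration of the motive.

With a 5-note motive the entries are F#4, E4, D#4, each down a 2nd from the previous.
Extending down a 2nd: C#4 → B3 → A3.
Statement 6 starts on A3 and keeps the same diatonic contour: A3 F#3 A3 D#3 E3.

A3 F#3 A3 D#3 E3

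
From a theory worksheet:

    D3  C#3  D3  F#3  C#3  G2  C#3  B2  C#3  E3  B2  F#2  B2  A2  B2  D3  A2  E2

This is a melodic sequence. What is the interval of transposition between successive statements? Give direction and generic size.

down a 2nd

The 6-note cells begin on D3, C#3, B2 — each down a 2nd from the last.
D3 to C#3 is down a 2nd.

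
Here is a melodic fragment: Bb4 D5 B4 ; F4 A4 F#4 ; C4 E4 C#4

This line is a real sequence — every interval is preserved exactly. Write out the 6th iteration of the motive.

Taking 3-note groups, the heads are Bb4, F4, C4: the pattern moves down a 4th.
Continuing the starts: G3 → D3 → A2.
So cell 6 is A2 C#3 A#2.

A2 C#3 A#2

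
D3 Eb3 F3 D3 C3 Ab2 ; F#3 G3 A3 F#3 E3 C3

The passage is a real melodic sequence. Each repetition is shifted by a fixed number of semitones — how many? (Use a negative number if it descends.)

4

The 6-note cells begin on D3, F#3 — each up a 3rd from the last.
D3→F#3 is 54 − 50 = 4 semitones.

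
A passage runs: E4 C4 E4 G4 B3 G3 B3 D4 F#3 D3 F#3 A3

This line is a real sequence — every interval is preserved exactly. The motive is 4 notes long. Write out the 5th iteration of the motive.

The 4-note cells begin on E4, B3, F#3 — each down a 4th from the last.
Extending down a 4th: C#3 → G#2.
From G#2 the exact shape gives G#2 E2 G#2 B2.

G#2 E2 G#2 B2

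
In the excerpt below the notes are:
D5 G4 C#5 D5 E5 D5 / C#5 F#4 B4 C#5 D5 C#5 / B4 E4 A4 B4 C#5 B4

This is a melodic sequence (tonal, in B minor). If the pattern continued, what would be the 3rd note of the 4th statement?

G4

The unit is 6 notes. Position-3 pitches of the 3 shown cells: C#5, B4, A4.
One more down a 2nd gives G4.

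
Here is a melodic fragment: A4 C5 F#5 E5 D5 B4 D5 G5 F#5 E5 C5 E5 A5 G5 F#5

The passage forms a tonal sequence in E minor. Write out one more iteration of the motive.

D5 F#5 B5 A5 G5

The 5-note cells begin on A4, B4, C5 — each up a 2nd from the last.
From D5 the diatonic shape gives D5 F#5 B5 A5 G5.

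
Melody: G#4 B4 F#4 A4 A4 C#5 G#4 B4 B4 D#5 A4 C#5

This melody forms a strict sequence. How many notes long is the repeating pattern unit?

Try groups of 4 (3 cells in 12 notes):
G#4 B4 F#4 A4 | A4 C#5 G#4 B4 | B4 D#5 A4 C#5
That's a consistent up a 2nd shift per cell, and no other grouping gives one.

4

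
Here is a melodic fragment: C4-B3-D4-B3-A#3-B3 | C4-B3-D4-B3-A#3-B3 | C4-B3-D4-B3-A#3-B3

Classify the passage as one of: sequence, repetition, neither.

repetition

Each 6-note cell is identical (C4 B3 D4 B3 A#3 B3), restated at the same pitch.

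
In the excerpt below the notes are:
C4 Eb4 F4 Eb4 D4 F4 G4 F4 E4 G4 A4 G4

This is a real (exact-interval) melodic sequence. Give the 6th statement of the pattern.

Unit = 4 notes; the statements start on C4, D4, E4, moving up a 2nd each time.
Continuing the starts: F#4 → G#4 → A#4.
So cell 6 is A#4 C#5 D#5 C#5.

A#4 C#5 D#5 C#5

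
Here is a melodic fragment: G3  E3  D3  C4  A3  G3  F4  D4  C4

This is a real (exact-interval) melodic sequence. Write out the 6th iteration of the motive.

Ab5 F5 Eb5

The 3-note cells begin on G3, C4, F4 — each up a 4th from the last.
Continuing the starts: Bb4 → Eb5 → Ab5.
From Ab5 the exact shape gives Ab5 F5 Eb5.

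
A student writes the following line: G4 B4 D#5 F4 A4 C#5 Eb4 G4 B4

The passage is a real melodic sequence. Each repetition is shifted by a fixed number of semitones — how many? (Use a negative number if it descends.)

-2

Unit = 3 notes; the statements start on G4, F4, Eb4, moving down a 2nd each time.
Counting half-steps from G4 to F4: -2.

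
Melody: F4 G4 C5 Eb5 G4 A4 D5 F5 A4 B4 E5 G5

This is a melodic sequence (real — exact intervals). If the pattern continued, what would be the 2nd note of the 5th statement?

With 4-note cells, note 2 of each statement runs G4, A4, B4.
Each moves up a 2nd. Continuing: C#5 → D#5.

D#5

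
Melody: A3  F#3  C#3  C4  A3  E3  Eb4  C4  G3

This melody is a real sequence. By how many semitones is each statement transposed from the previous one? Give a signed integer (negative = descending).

The 3-note cells begin on A3, C4, Eb4 — each up a 3rd from the last.
A3→C4 is 60 − 57 = 3 semitones.

3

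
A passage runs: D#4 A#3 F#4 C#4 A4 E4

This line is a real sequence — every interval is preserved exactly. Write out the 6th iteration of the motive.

Gb5 Db5

The 2-note cells begin on D#4, F#4, A4 — each up a 3rd from the last.
Extending up a 3rd: C5 → Eb5 → Gb5.
Statement 6 starts on Gb5 and keeps the same exact contour: Gb5 Db5.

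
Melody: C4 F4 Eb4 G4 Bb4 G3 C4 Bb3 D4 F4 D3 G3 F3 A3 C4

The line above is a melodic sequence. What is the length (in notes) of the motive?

5

15 notes total. Splitting into 3 groups of 5:
C4 F4 Eb4 G4 Bb4 | G3 C4 Bb3 D4 F4 | D3 G3 F3 A3 C4
That's a consistent down a 4th shift per cell, and no other grouping gives one.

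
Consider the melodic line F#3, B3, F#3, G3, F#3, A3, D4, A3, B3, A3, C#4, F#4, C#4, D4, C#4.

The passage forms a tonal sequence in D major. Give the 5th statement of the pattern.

Unit = 5 notes; the statements start on F#3, A3, C#4, moving up a 3rd each time.
Carrying on: E4 → G4.
From G4 the diatonic shape gives G4 C#5 G4 A4 G4.

G4 C#5 G4 A4 G4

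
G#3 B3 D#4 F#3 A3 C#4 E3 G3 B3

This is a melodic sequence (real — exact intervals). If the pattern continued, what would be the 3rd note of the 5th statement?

G3

Grouping in 3s, the 3rd note of each cell is D#4, C#4, B3.
Each moves down a 2nd. Continuing: A3 → G3.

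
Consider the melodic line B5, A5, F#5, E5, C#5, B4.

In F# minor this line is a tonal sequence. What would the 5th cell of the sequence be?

D4 C#4

The 2-note cells begin on B5, F#5, C#5 — each down a 4th from the last.
Carrying on: G#4 → D4.
From D4 the diatonic shape gives D4 C#4.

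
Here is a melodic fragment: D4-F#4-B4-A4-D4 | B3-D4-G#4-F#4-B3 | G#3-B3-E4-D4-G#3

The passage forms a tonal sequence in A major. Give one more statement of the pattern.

Unit = 5 notes; the statements start on D4, B3, G#3, moving down a 3rd each time.
Statement 4 starts on E3 and keeps the same diatonic contour: E3 G#3 C#4 B3 E3.

E3 G#3 C#4 B3 E3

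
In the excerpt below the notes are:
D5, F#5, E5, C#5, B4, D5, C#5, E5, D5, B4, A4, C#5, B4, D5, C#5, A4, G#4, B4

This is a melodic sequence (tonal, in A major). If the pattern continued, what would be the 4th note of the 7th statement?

Grouping in 6s, the 4th note of each cell is C#5, B4, A4.
Each moves down a 2nd. Continuing: G#4 → F#4 → E4 → D4.

D4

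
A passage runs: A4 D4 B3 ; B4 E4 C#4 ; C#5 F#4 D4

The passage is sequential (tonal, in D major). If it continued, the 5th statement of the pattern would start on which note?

E5

The 3-note cells begin on A4, B4, C#5 — each up a 2nd from the last.
Continuing: D5 → E5. Statement 5 starts on E5.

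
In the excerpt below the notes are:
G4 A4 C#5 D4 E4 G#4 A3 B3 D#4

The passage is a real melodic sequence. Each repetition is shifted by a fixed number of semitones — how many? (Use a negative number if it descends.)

Unit = 3 notes; the statements start on G4, D4, A3, moving down a 4th each time.
G4 to D4 spans -5 semitones.

-5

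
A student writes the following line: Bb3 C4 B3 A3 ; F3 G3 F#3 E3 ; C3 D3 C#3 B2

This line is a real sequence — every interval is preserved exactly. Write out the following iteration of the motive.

G2 A2 G#2 F#2

The 4-note cells begin on Bb3, F3, C3 — each down a 4th from the last.
So cell 4 is G2 A2 G#2 F#2.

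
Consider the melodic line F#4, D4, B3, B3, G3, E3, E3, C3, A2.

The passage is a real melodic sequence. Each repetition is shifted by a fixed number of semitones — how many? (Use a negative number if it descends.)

-7

Unit = 3 notes; the statements start on F#4, B3, E3, moving down a 5th each time.
Counting half-steps from F#4 to B3: -7.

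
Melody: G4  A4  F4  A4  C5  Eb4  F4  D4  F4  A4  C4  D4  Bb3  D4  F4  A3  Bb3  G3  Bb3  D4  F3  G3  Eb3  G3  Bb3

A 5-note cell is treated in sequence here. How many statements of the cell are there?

5

25 notes in groups of 5 gives 25/5 = 5 statements.
Starts: G4, Eb4, C4, A3, F3 — each down a 3rd.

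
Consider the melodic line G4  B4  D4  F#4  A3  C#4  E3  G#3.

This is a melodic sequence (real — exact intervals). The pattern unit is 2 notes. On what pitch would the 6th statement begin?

F#2

Taking 2-note groups, the heads are G4, D4, A3, E3: the pattern moves down a 4th.
Extending the heads down a 4th: B2 → F#2.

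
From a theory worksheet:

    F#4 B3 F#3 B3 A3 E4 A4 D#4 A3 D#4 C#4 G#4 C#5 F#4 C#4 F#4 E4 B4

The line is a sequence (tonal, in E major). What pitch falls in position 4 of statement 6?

E5

The unit is 6 notes. Position-4 pitches of the 3 shown cells: B3, D#4, F#4.
Extending up a 3rd: A4 → C#5 → E5.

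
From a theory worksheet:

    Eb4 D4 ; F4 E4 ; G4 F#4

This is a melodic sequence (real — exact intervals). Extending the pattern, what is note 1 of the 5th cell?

Grouping in 2s, the 1st note of each cell is Eb4, F4, G4.
Each moves up a 2nd. Continuing: A4 → B4.

B4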